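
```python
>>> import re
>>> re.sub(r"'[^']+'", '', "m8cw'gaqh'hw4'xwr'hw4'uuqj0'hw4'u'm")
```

Matches: at [4:10] → "'gaqh'"; at [13:18] → "'xwr'"; at [21:28] → "'uuqj0'"; at [31:34] → "'u'".
Each match is replaced by ''.

'm8cwhw4hw4hw4m'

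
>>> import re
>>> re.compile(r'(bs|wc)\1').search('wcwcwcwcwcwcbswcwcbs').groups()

After group 1 captures some text, `\1` only succeeds where that same text appears again.
`re.search` scans for the first position where the pattern succeeds.
The match spans [0:4] → 'wcwc'.
Captured: group 1 = 'wc'.

('wc',)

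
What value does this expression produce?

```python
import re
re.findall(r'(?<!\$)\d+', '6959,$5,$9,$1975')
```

`(?!…)`/`(?<!…)` only lets a position through if the neighbouring text does NOT match; no characters are consumed.
Scanning left to right: at [0:4] → '6959'; at [13:16] → '975'.
With no groups in the pattern, `findall` gives back each whole match — 2 here.

['6959', '975']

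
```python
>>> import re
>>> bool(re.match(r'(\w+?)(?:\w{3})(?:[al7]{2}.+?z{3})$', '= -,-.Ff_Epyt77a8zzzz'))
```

Pattern: one or more of a word character (lazy) (captured); then exactly 3 of a word character (non-capturing group); then exactly 2 of one of [al7], then one or more of any character (lazy), then exactly 3 of the literal 'z' (non-capturing group); then anchored at the end.
With `match`, the pattern is implicitly anchored at the beginning.
Here the string doesn't start with a match, so the call returns None, and `bool(None)` is False.

False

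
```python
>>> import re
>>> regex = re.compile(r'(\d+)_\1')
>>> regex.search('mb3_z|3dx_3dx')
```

`\1` has to match the exact text group 1 already captured.
`re.search` scans for the first position where the pattern succeeds.
Here nothing in the string fits, so the call returns None.

None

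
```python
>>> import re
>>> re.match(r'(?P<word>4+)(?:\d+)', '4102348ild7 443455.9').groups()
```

('4',)

The match spans [0:7] → '4102348'.
Captured: group 1 = '4'.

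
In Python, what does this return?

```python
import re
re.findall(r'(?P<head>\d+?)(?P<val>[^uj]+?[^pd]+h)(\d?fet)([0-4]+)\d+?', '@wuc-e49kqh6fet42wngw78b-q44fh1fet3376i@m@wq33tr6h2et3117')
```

[('4', '9kqh6fet42wngw78b-q44fh', '1fet', '33')]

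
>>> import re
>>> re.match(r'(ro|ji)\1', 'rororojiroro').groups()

('ro',)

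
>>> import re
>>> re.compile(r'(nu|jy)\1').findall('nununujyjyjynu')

['nu', 'jy']

After group 1 captures some text, `\1` only succeeds where that same text appears again.
Matches: at [0:4] match 'nunu', group 1 = 'nu'; at [6:10] match 'jyjy', group 1 = 'jy'.
One capturing group, so `findall` returns just the captured substring from each match — 2 in all.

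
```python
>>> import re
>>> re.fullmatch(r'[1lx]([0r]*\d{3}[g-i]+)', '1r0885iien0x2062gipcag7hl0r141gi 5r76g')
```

Pattern: one of [1lx]; then zero or more of one of [0r], then exactly 3 of a digit, then one or more of a character in [g-i] (captured).
`re.fullmatch` requires the pattern to consume the entire string.
Here the string isn't matched end-to-end, so the call returns None.

None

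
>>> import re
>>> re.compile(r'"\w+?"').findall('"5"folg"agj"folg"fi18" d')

Scanning left to right: at [0:3] → '"5"'; at [7:12] → '"agj"'; at [16:22] → '"fi18"'.
`findall` yields the raw match text (3 of them) because the pattern has no groups.

['"5"', '"agj"', '"fi18"']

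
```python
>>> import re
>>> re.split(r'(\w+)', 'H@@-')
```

This matches one or more of a word character (captured).
Matches to split on: at [0:1] → 'H'.
With a capturing group present, the delimiter's captured portion is kept in the result list.

['', 'H', '@@-']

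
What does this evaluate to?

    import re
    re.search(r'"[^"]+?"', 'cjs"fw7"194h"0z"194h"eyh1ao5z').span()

(3, 8)

The match spans [3:8] → '"fw7"'.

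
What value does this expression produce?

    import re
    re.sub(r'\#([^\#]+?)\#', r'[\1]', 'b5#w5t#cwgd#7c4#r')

'b5[w5t]cwgd[7c4]r'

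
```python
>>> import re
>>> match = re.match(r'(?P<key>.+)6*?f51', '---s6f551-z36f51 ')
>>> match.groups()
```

This matches one or more of any character (captured as 'key'); then zero or more of a literal '6' (lazy), then the literal 'f51'.
With `match`, the pattern is implicitly anchored at the beginning.
The match spans [0:16] → '---s6f551-z36f51'.
Captured: group 1 = '---s6f551-z36'.

('---s6f551-z36',)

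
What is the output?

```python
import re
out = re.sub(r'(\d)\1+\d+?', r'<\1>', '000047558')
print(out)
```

<0>7<5>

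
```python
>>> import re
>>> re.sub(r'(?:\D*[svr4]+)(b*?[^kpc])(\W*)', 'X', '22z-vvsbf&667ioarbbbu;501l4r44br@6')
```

A `+?`/`*?`/`{m,n}?` starts at its minimum and grows only as far as needed for what follows to match.
`sub` substitutes 'X' at each match site.

'22Xf&667Xbbu;501XX6'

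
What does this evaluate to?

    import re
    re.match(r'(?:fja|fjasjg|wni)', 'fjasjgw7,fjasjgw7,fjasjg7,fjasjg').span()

`|` is ordered: at each position the engine commits to the first alternative that works.
`match` is anchored at position 0; if the pattern doesn't fit there, it returns None.
The match spans [0:3] → 'fja'.

(0, 3)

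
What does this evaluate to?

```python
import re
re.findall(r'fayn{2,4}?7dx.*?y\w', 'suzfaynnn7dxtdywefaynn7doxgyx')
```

['faynnn7dxtdyw']

The pattern matches the literal 'fay', then 2 to 4 of a literal 'n' (lazy), then the literal '7dx'; then zero or more of any character (lazy); then the literal 'y', then a word character.
A non-greedy quantifier consumes as few characters as it can — just enough that the remainder of the pattern still matches from where it stops; whatever follows it matches normally.
Scanning left to right: at [3:16] → 'faynnn7dxtdyw'.
Since nothing is captured, `findall` lists the 1 matched substring directly.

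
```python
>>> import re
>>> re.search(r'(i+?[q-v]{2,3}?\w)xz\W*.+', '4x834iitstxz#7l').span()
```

(5, 15)

The match spans [5:15] → 'iitstxz#7l'.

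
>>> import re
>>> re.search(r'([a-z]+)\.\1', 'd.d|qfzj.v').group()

`\1` is not a pattern — it's the concrete string captured by group 1, re-applied verbatim.
The match spans [0:3] → 'd.d'.

'd.d'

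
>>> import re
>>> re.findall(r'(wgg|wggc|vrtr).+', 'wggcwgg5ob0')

['wgg']

Alternation tries branches left to right and keeps the first one that lets the overall match succeed at that position.
Walking the string: at [0:11] match 'wggcwgg5ob0', group 1 = 'wgg'.
`findall` collects group 1 from the one match (1 total).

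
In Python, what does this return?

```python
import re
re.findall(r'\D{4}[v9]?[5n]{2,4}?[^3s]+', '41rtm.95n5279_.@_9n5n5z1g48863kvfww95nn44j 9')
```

['rtm.95n5279_.@_9n5n5z1g4886', 'vfww95nn44j 9']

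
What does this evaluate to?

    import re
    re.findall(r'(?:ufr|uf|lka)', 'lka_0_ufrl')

Branches in `(...|...)` are attempted left-to-right; the first branch that allows the whole pattern to succeed is taken.
`findall` yields the raw match text (2 of them) because the pattern has no groups.

['lka', 'ufr']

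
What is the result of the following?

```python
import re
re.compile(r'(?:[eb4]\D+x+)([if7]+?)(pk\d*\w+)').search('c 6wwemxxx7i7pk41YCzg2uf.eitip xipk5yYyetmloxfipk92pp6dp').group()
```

'emxxx7i7pk41YCzg2uf'

Pattern: one of [eb4], then one or more of a non-digit, then one or more of a literal 'x' (non-capturing group); then one or more of one of [if7] (lazy) (captured); then the literal 'pk', then zero or more of a digit, then one or more of a word character (captured).
`search` walks the string left to right and returns the first match it finds.
The match spans [5:24] → 'emxxx7i7pk41YCzg2uf'.
Captured: group 1 = '7i7', group 2 = 'pk41YCzg2uf'.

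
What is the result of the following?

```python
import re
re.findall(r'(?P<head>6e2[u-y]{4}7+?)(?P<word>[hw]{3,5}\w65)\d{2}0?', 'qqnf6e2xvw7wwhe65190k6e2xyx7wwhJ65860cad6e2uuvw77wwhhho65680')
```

[('6e2uuvw77', 'wwhhho65')]

Pattern: the literal '6e2', then exactly 4 of a character in [u-y], then one or more of the literal '7' (lazy) (captured as 'head'); then 3 to 5 of one of [hw], then a word character, then the literal '65' (captured as 'word'); then exactly 2 of a digit, then optionally the literal '0'.
2 groups means the one result is a tuple of 2 captured strings — 1 here.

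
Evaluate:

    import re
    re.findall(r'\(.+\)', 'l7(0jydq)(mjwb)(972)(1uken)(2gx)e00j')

Matches: at [2:32] → '(0jydq)(mjwb)(972)(1uken)(2gx)'.
Since nothing is captured, `findall` lists the 1 matched substring directly.

['(0jydq)(mjwb)(972)(1uken)(2gx)']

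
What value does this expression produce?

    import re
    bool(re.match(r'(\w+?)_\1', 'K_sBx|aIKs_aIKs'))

`\1` has to match the exact text group 1 already captured.
`re.match` won't scan ahead — the pattern has to work from the very first character.
Here the string doesn't start with a match, so the call returns None, and `bool(None)` is False.

False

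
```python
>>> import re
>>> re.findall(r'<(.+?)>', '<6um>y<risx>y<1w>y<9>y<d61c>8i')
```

['6um', 'risx', '1w', '9', 'd61c']

A non-greedy quantifier consumes as few characters as it can — just enough that the remainder of the pattern still matches from where it stops; whatever follows it matches normally.
One capturing group, so `findall` returns just the captured substring from each match — 5 in all.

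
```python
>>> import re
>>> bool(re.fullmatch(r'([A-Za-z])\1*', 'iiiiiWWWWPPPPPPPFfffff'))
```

`\1` is not a pattern — it's the concrete string captured by group 1, re-applied verbatim.
`fullmatch` succeeds only if the pattern covers the string from start to end.
Here the pattern can't cover the whole string, so the call returns None, and `bool(None)` is False.

False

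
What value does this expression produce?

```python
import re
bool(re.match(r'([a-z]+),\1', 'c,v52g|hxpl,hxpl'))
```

False

`\1` is not a pattern — it's the concrete string captured by group 1, re-applied verbatim.
`re.match` won't scan ahead — the pattern has to work from the very first character.
Here the string doesn't start with a match, so the call returns None, and `bool(None)` is False.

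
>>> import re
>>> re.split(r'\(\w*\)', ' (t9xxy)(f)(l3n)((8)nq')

Matches to split on: at [1:8] → '(t9xxy)'; at [8:11] → '(f)'; at [11:16] → '(l3n)'; at [17:20] → '(8)'.
Each match becomes a cut point; 5 segments remain.

[' ', '', '', '(', 'nq']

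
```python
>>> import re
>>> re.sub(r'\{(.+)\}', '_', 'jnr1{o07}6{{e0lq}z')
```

'jnr1_z'

`sub` substitutes '_' at each match site.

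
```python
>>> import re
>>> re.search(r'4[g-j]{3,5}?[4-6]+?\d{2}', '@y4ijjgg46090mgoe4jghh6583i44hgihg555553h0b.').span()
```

(2, 11)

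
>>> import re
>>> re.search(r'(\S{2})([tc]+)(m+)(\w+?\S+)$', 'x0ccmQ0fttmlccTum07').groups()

The pattern matches exactly 2 of a non-whitespace character (captured); then one or more of one of [tc] (captured); then one or more of a literal 'm' (captured); then one or more of a word character (lazy), then one or more of a non-whitespace character (captured); then anchored at the end.
`re.search` tries every starting position until one works.
The match spans [0:19] → 'x0ccmQ0fttmlccTum07'.
Captured: group 1 = 'x0', group 2 = 'cc', group 3 = 'm', group 4 = 'Q0fttmlccTum07'.

('x0', 'cc', 'm', 'Q0fttmlccTum07')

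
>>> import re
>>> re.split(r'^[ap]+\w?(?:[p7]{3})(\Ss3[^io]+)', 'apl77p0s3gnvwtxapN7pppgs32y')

['', '0s3gnvwtxapN7pppgs32y', '']

This matches anchored at the start of the string; then one or more of one of [ap], then optionally a word character; then exactly 3 of one of [p7] (non-capturing group); then a non-whitespace character, then the literal 's3', then one or more of any character except [io] (captured).
With a capturing group present, the delimiter's captured portion is kept in the result list.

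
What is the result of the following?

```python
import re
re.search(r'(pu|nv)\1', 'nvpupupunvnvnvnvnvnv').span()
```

(2, 6)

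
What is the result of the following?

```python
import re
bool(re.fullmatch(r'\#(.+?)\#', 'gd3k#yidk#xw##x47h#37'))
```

False

`re.fullmatch` is like wrapping the pattern in `^…$` (in single-line mode).
Here the pattern can't cover the whole string, so the call returns None, and `bool(None)` is False.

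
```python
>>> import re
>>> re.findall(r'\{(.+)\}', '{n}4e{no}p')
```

`findall` collects group 1 from the one match (1 total).

['n}4e{no']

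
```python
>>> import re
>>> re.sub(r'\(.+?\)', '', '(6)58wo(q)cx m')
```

'58wocx m'

Because the quantifier is non-greedy, it stops expanding at the earliest point where the rest of the pattern can succeed.
Matches: at [0:3] → '(6)'; at [7:10] → '(q)'.
Each match is replaced by ''.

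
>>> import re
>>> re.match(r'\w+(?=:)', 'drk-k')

`re.match` won't scan ahead — the pattern has to work from the very first character.
Here the pattern fails at index 0, so the call returns None.

None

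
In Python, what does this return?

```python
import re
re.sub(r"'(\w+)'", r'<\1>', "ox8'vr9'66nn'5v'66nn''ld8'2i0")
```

Matches: at [3:8] → "'vr9'"; at [12:16] → "'5v'"; at [21:26] → "'ld8'".
`\1` in the replacement pulls in group 1's text for each match.

"ox8<vr9>66nn<5v>66nn'<ld8>2i0"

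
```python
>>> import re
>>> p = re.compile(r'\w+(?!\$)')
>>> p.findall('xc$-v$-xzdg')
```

['x', 'xzdg']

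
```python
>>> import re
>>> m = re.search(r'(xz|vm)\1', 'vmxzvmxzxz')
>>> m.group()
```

After group 1 captures some text, `\1` only succeeds where that same text appears again.
Unlike `match`, `search` isn't anchored — it looks for the pattern anywhere in the string.
The match spans [6:10] → 'xzxz'.
Captured: group 1 = 'xz'.

'xzxz'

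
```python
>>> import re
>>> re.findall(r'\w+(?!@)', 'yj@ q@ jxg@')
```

['y', 'jx']

`(?!…)`/`(?<!…)` only lets a position through if the neighbouring text does NOT match; no characters are consumed.
Walking the string: at [0:1] → 'y'; at [7:9] → 'jx'.
With no groups in the pattern, `findall` gives back each whole match — 2 here.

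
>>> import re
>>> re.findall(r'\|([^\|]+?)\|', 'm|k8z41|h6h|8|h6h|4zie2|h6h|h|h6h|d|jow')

['k8z41', '8', '4zie2', 'h', 'd']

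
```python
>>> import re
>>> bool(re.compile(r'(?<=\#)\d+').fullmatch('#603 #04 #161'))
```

False

The lookaround is zero-width — it requires the adjacent text to match without consuming it, so the asserted text isn't part of the match.
`re.fullmatch` requires the pattern to consume the entire string.
Here the pattern can't cover the whole string, so the call returns None, and `bool(None)` is False.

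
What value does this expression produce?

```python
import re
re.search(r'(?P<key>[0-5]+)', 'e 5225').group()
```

'5225'

Pattern: one or more of a character in [0-5] (captured as 'key').
The match spans [2:6] → '5225'.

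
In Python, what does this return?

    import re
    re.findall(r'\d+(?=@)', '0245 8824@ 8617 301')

['8824']

The positive lookaround only admits positions where the adjacent text matches; those characters stay outside the span.
`findall` yields the raw match text (1 of them) because the pattern has no groups.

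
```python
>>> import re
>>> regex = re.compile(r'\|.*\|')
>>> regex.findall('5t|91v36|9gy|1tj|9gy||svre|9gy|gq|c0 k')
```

With no groups in the pattern, `findall` gives back each whole match — 1 here.

['|91v36|9gy|1tj|9gy||svre|9gy|gq|']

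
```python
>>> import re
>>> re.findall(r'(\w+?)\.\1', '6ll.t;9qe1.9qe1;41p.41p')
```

['9qe1', '41p']

`\1` is not a pattern — it's the concrete string captured by group 1, re-applied verbatim.
Because there's exactly one group, `findall` drops the full match and keeps group 1 from each hit.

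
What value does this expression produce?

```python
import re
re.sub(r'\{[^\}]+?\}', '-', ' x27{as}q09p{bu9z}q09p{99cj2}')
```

' x27-q09p-q09p-'

Each match is replaced by '-'.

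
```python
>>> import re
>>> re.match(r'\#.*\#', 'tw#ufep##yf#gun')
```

None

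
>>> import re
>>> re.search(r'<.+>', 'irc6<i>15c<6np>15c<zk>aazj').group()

The match spans [4:22] → '<i>15c<6np>15c<zk>'.

'<i>15c<6np>15c<zk>'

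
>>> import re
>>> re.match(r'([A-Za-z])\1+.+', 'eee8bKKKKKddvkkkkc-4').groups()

('e',)

The match spans [0:20] → 'eee8bKKKKKddvkkkkc-4'.
Captured: group 1 = 'e'.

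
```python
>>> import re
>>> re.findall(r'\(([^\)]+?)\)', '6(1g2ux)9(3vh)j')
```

Because there's exactly one group, `findall` drops the full match and keeps group 1 from each hit.

['1g2ux', '3vh']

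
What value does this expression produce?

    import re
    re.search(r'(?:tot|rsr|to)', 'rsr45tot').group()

'rsr'

Unlike `match`, `search` isn't anchored — it looks for the pattern anywhere in the string.
The match spans [0:3] → 'rsr'.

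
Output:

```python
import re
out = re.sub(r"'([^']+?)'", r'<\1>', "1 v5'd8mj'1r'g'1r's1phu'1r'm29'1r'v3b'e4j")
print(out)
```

1 v5<d8mj>1r<g>1r<s1phu>1r<m29>1r<v3b>e4j

`\1` in the replacement pulls in group 1's text for each match.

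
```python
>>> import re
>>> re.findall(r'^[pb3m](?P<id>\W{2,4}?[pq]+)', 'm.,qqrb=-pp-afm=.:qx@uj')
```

This matches anchored at the start of the string; then one of [pb3m]; then 2 to 4 of a non-word character (lazy), then one or more of one of [pq] (captured as 'id').
Matches: at [0:5] match 'm.,qq', group 1 = '.,qq'.
One capturing group, so `findall` returns just the captured substring from the one match — 1 in all.

['.,qq']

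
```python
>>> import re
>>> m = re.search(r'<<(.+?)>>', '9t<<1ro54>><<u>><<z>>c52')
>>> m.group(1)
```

A non-greedy quantifier consumes as few characters as it can — just enough that the remainder of the pattern still matches from where it stops; whatever follows it matches normally.
`re.search` scans for the first position where the pattern succeeds.
The match spans [2:11] → '<<1ro54>>'.
Captured: group 1 = '1ro54'.

'1ro54'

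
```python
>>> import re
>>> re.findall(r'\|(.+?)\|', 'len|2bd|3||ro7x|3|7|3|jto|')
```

['2bd', '|ro7x', '7', 'jto']

With the lazy modifier that quantifier settles for the fewest repetitions that let the rest of the pattern succeed (the atoms after it are unaffected and can still be greedy).
Matches: at [3:8] match '|2bd|', group 1 = '2bd'; at [9:16] match '||ro7x|', group 1 = '|ro7x'; at [17:20] match '|7|', group 1 = '7'; at [21:26] match '|jto|', group 1 = 'jto'.
One capturing group, so `findall` returns just the captured substring from each match — 4 in all.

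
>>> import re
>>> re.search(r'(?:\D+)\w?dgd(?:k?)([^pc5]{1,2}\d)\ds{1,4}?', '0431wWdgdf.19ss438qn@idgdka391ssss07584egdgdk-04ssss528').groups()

('f.1',)

The pattern matches one or more of a non-digit (non-capturing group); then optionally a word character, then the literal 'dgd'; then optionally a literal 'k' (non-capturing group); then 1 to 2 of any character except [pc5], then a digit (captured); then a digit, then 1 to 4 of the literal 's' (lazy).
`search` walks the string left to right and returns the first match it finds.
The match spans [4:14] → 'wWdgdf.19s'.
Captured: group 1 = 'f.1'.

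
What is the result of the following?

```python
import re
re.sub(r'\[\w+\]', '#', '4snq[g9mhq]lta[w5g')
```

'4snq#lta[w5g'

Matches: at [4:11] → '[g9mhq]'.
`sub` substitutes '#' at each match site.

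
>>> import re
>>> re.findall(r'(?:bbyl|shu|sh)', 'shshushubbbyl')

Branches in `(...|...)` are attempted left-to-right; the first branch that allows the whole pattern to succeed is taken.
`findall` yields the raw match text (4 of them) because the pattern has no groups.

['sh', 'shu', 'shu', 'bbyl']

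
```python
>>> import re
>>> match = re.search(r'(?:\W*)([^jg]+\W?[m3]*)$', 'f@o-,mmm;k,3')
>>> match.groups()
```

Pattern: zero or more of a non-word character (non-capturing group); then one or more of any character except [jg], then optionally a non-word character, then zero or more of one of [m3] (captured); then anchored at the end.
Unlike `match`, `search` isn't anchored — it looks for the pattern anywhere in the string.
The match spans [0:12] → 'f@o-,mmm;k,3'.
Captured: group 1 = 'f@o-,mmm;k,3'.

('f@o-,mmm;k,3',)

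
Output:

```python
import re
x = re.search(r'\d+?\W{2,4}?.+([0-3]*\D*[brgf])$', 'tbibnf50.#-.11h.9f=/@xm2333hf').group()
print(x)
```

50.#-.11h.9f=/@xm2333hf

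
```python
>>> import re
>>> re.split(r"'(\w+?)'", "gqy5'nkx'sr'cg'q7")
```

Because the pattern has a capturing group, `split` also inserts each captured text between the pieces.

['gqy5', 'nkx', 'sr', 'cg', 'q7']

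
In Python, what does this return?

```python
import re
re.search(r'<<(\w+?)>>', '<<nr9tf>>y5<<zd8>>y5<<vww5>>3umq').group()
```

'<<nr9tf>>'

The match spans [0:9] → '<<nr9tf>>'.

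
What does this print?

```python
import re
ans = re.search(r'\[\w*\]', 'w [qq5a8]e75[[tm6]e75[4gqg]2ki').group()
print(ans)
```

[qq5a8]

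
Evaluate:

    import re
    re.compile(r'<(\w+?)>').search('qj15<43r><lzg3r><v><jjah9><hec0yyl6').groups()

('43r',)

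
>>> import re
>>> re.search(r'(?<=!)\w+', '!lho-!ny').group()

The positive lookaround only admits positions where the adjacent text matches; those characters stay outside the span.
`re.search` tries every starting position until one works.
The match spans [1:4] → 'lho'.

'lho'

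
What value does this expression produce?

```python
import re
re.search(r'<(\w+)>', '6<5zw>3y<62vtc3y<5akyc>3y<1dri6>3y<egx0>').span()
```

(1, 6)

`re.search` tries every starting position until one works.
The match spans [1:6] → '<5zw>'.
Captured: group 1 = '5zw'.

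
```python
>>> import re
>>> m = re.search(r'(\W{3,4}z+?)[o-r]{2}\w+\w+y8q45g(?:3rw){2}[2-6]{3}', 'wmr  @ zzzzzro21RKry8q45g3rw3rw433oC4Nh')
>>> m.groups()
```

('  @ zzzzz',)

The match spans [3:34] → '  @ zzzzzro21RKry8q45g3rw3rw433'.
Captured: group 1 = '  @ zzzzz'.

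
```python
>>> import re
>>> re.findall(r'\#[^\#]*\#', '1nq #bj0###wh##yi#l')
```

['#bj0#', '##', '##']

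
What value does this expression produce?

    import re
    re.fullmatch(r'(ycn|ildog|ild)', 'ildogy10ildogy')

None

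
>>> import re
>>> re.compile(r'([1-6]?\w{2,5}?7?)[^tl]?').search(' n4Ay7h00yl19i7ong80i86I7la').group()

Pattern: optionally a character in [1-6], then 2 to 5 of a word character (lazy), then optionally a literal '7' (captured); then optionally any character except [tl].
`search` walks the string left to right and returns the first match it finds.
The match spans [1:4] → 'n4A'.
Captured: group 1 = 'n4'.

'n4A'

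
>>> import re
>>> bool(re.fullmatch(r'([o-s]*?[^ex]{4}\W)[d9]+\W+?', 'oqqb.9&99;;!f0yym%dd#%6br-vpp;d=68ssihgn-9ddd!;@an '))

False

The pattern matches zero or more of a character in [o-s] (lazy), then exactly 4 of any character except [ex], then a non-word character (captured); then one or more of one of [d9], then one or more of a non-word character (lazy).
`re.fullmatch` requires the pattern to consume the entire string.
Here the string isn't matched end-to-end, so the call returns None, and `bool(None)` is False.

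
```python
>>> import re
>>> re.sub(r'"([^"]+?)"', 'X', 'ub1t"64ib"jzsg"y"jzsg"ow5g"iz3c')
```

'ub1tXjzsgXjzsgXiz3c'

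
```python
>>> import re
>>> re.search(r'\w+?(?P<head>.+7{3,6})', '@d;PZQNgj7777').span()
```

Pattern: one or more of a word character (lazy); then one or more of any character, then 3 to 6 of the literal '7' (captured as 'head').
The match spans [1:13] → 'd;PZQNgj7777'.

(1, 13)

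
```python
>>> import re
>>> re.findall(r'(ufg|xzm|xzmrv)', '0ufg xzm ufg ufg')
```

Scanning left to right: at [1:4] match 'ufg', group 1 = 'ufg'; at [5:8] match 'xzm', group 1 = 'xzm'; at [9:12] match 'ufg', group 1 = 'ufg'; at [13:16] match 'ufg', group 1 = 'ufg'.
`findall` collects group 1 from each match (4 total).

['ufg', 'xzm', 'ufg', 'ufg']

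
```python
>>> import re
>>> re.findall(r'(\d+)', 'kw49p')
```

['49']

This matches one or more of a digit (captured).
One capturing group, so `findall` returns just the captured substring from the one match — 1 in all.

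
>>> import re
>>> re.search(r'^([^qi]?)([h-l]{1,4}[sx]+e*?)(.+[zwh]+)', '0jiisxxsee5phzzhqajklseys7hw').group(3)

'ee5phzzhqajklseys7hw'

The pattern matches anchored at the start of the string; then optionally any character except [qi] (captured); then 1 to 4 of a character in [h-l], then one or more of one of [sx], then zero or more of a literal 'e' (lazy) (captured); then one or more of any character, then one or more of one of [zwh] (captured).
Because the quantifier is non-greedy, it stops expanding at the earliest point where the rest of the pattern can succeed.
`re.search` tries every starting position until one works.
The match spans [0:28] → '0jiisxxsee5phzzhqajklseys7hw'.
Captured: group 1 = '0', group 2 = 'jiisxxs', group 3 = 'ee5phzzhqajklseys7hw'.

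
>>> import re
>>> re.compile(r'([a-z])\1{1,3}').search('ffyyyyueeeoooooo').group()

'ff'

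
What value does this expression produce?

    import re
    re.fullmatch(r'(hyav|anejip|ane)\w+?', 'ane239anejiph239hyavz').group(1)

`re.fullmatch` requires the pattern to consume the entire string.
The match spans [0:21] → 'ane239anejiph239hyavz'.
Captured: group 1 = 'ane'.

'ane'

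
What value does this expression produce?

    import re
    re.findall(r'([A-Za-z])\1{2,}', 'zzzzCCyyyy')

['z', 'y']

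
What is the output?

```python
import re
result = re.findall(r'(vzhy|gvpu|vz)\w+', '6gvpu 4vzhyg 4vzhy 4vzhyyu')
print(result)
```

['vzhy', 'vz', 'vzhy']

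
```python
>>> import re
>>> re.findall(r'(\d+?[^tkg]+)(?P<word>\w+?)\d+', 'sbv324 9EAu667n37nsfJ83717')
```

Pattern: one or more of a digit (lazy), then one or more of any character except [tkg] (captured); then one or more of a word character (lazy) (captured as 'word'); then one or more of a digit.
Matches: at [3:26] match '324 9EAu667n37nsfJ83717', groups = ('324 9EAu667n37nsfJ837', '1').
With 2 capturing groups, `findall` returns a 2-tuple per match.

[('324 9EAu667n37nsfJ837', '1')]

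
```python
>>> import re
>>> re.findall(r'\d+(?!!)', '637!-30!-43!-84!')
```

['63', '3', '4', '8']

The negative lookaround is zero-width — it rules out positions where the adjacent text would match, without consuming anything.
`findall` yields the raw match text (4 of them) because the pattern has no groups.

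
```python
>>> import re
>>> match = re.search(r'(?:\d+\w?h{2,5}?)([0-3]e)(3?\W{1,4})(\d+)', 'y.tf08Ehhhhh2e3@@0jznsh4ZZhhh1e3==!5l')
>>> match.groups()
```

('2e', '3@@', '0')

Pattern: one or more of a digit, then optionally a word character, then 2 to 5 of the literal 'h' (lazy) (non-capturing group); then a character in [0-3], then a literal 'e' (captured); then optionally the literal '3', then 1 to 4 of a non-word character (captured); then one or more of a digit (captured).
`search` walks the string left to right and returns the first match it finds.
The match spans [4:18] → '08Ehhhhh2e3@@0'.
Captured: group 1 = '2e', group 2 = '3@@', group 3 = '0'.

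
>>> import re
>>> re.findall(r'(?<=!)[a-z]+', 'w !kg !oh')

Because the assertion is zero-width, the text it checks is not consumed and won't appear in the result.
`findall` yields the raw match text (2 of them) because the pattern has no groups.

['kg', 'oh']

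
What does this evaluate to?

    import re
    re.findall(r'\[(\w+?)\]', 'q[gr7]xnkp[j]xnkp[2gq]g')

Because there's exactly one group, `findall` drops the full match and keeps group 1 from each hit.

['gr7', 'j', '2gq']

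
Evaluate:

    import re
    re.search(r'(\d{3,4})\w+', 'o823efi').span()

(1, 7)

The pattern matches 3 to 4 of a digit (captured); then one or more of a word character.
`re.search` tries every starting position until one works.
The match spans [1:7] → '823efi'.
Captured: group 1 = '823'.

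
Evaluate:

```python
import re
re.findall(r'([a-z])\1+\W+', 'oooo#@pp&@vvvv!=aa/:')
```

['o', 'p', 'v', 'a']

The backreference `\1` re-matches whatever the first group consumed, character for character.
Scanning left to right: at [0:6] match 'oooo#@', group 1 = 'o'; at [6:10] match 'pp&@', group 1 = 'p'; at [10:16] match 'vvvv!=', group 1 = 'v'; at [16:20] match 'aa/:', group 1 = 'a'.
One capturing group, so `findall` returns just the captured substring from each match — 4 in all.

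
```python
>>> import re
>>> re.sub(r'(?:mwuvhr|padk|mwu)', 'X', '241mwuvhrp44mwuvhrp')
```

Alternation isn't longest-match — the leftmost alternative that fits at this position is chosen.
Every occurrence is swapped for 'X'.

'241Xp44Xp'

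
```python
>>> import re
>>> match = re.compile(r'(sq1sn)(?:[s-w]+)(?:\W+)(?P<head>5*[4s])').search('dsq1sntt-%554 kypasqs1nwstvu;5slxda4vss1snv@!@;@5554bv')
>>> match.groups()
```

The pattern matches the literal 'sq', then the literal '1sn' (captured); then one or more of a character in [s-w] (non-capturing group); then one or more of a non-word character (non-capturing group); then zero or more of a literal '5', then one of [4s] (captured as 'head').
`re.search` scans for the first position where the pattern succeeds.
The match spans [1:13] → 'sq1sntt-%554'.
Captured: group 1 = 'sq1sn', group 2 = '554'.

('sq1sn', '554')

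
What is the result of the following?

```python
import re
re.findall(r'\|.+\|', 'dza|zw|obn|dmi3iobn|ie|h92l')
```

Matches: at [3:23] → '|zw|obn|dmi3iobn|ie|'.
No capturing groups, so `findall` returns the 1 full match string.

['|zw|obn|dmi3iobn|ie|']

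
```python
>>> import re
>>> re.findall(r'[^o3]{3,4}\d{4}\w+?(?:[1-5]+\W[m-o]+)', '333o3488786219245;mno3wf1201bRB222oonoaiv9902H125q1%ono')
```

['488786219245;mno', 'aiv9902H125q1%ono']

The pattern matches 3 to 4 of any character except [o3], then exactly 4 of a digit, then one or more of a word character (lazy); then one or more of a character in [1-5], then a non-word character, then one or more of a character in [m-o] (non-capturing group).
Matches: at [5:21] → '488786219245;mno'; at [38:55] → 'aiv9902H125q1%ono'.
`findall` yields the raw match text (2 of them) because the pattern has no groups.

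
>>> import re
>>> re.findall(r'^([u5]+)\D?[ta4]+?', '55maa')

['55']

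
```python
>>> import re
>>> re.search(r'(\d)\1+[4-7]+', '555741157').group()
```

'55574'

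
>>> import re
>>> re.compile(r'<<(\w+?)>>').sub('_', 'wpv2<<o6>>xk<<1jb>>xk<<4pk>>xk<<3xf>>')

'wpv2_xk_xk_xk_'

Matches: at [4:10] → '<<o6>>'; at [12:19] → '<<1jb>>'; at [21:28] → '<<4pk>>'; at [30:37] → '<<3xf>>'.
Each match is replaced by '_'.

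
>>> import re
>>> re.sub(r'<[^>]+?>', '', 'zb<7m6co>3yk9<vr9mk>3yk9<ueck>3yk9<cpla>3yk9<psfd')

Matches: at [2:9] → '<7m6co>'; at [13:20] → '<vr9mk>'; at [24:30] → '<ueck>'; at [34:40] → '<cpla>'.
Every occurrence is swapped for ''.

'zb3yk93yk93yk93yk9<psfd'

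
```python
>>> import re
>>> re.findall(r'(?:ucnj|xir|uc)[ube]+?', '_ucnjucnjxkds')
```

`findall` yields the raw match text (1 of them) because the pattern has no groups.

['ucnju']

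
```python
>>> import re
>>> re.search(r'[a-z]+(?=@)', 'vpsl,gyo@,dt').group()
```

'gyo'

Lookahead/lookbehind check context without consuming it, so the matched span excludes the asserted characters.
`re.search` tries every starting position until one works.
The match spans [5:8] → 'gyo'.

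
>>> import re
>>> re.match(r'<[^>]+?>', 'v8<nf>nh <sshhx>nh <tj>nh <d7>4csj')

None

`match` is anchored at position 0; if the pattern doesn't fit there, it returns None.
Here the string doesn't start with a match, so the call returns None.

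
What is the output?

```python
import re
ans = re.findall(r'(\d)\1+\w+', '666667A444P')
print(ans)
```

The backreference `\1` re-matches whatever the first group consumed, character for character.
`findall` collects group 1 from the one match (1 total).

['6']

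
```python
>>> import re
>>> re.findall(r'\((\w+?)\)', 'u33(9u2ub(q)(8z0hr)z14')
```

Walking the string: at [9:12] match '(q)', group 1 = 'q'; at [12:19] match '(8z0hr)', group 1 = '8z0hr'.
Because there's exactly one group, `findall` drops the full match and keeps group 1 from each hit.

['q', '8z0hr']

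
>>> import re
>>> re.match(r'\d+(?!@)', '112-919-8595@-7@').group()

`re.match` only tries the pattern at the start of the string.
The match spans [0:3] → '112'.

'112'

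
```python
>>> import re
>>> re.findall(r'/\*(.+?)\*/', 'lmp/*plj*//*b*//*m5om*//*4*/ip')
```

['plj', 'b', 'm5om', '4']

Because the quantifier is non-greedy, it stops expanding at the earliest point where the rest of the pattern can succeed.
Walking the string: at [3:10] match '/*plj*/', group 1 = 'plj'; at [10:15] match '/*b*/', group 1 = 'b'; at [15:23] match '/*m5om*/', group 1 = 'm5om'; at [23:28] match '/*4*/', group 1 = '4'.
Because there's exactly one group, `findall` drops the full match and keeps group 1 from each hit.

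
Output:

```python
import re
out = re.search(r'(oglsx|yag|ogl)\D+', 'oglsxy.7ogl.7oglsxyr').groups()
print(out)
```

The match spans [0:7] → 'oglsxy.'.
Captured: group 1 = 'oglsx'.

('oglsx',)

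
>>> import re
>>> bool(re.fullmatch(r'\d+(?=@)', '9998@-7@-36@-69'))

False

`re.fullmatch` requires the pattern to consume the entire string.
Here the pattern can't cover the whole string, so the call returns None, and `bool(None)` is False.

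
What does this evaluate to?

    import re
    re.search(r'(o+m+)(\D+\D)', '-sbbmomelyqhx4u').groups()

('om', 'elyqhx')

This matches one or more of the literal 'o', then one or more of the literal 'm' (captured); then one or more of a non-digit, then a non-digit (captured).
`search` walks the string left to right and returns the first match it finds.
The match spans [5:13] → 'omelyqhx'.
Captured: group 1 = 'om', group 2 = 'elyqhx'.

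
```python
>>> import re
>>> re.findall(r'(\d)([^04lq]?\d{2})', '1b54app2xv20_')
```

The pattern matches a digit (captured); then optionally any character except [04lq], then exactly 2 of a digit (captured).
Walking the string: at [0:4] match '1b54', groups = ('1', 'b54').
2 groups means the one result is a tuple of 2 captured strings — 1 here.

[('1', 'b54')]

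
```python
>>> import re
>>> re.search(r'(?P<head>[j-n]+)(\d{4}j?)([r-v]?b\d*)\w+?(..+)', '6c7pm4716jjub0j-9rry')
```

None

This matches one or more of a character in [j-n] (captured as 'head'); then exactly 4 of a digit, then optionally the literal 'j' (captured); then optionally a character in [r-v], then a literal 'b', then zero or more of a digit (captured); then one or more of a word character (lazy); then any character, then one or more of any character (captured).
`re.search` tries every starting position until one works.
Here no position works, so the call returns None.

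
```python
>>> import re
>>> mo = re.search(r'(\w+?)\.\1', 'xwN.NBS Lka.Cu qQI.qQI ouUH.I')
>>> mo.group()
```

'N.N'

The backreference `\1` re-matches whatever the first group consumed, character for character.
`re.search` tries every starting position until one works.
The match spans [2:5] → 'N.N'.
Captured: group 1 = 'N'.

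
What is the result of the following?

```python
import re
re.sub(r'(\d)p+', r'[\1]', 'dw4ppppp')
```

'dw[4]'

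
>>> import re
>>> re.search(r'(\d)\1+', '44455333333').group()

'444'

After group 1 captures some text, `\1` only succeeds where that same text appears again.
The match spans [0:3] → '444'.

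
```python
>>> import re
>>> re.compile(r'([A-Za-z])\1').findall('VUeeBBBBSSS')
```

['e', 'B', 'B', 'S']

After group 1 captures some text, `\1` only succeeds where that same text appears again.
Because there's exactly one group, `findall` drops the full match and keeps group 1 from each hit.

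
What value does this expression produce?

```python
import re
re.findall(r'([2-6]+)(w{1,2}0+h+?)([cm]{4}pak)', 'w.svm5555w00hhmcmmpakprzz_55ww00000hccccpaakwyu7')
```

The pattern matches one or more of a character in [2-6] (captured); then 1 to 2 of the literal 'w', then one or more of the literal '0', then one or more of the literal 'h' (lazy) (captured); then exactly 4 of one of [cm], then the literal 'pak' (captured).
Scanning left to right: at [5:21] match '5555w00hhmcmmpak', groups = ('5555', 'w00hh', 'mcmmpak').
With 3 capturing groups, `findall` returns a 3-tuple per match.

[('5555', 'w00hh', 'mcmmpak')]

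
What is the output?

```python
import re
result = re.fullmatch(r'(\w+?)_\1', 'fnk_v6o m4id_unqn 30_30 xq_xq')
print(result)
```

None

After group 1 captures some text, `\1` only succeeds where that same text appears again.
`fullmatch` succeeds only if the pattern covers the string from start to end.
Here there's no way to consume every character, so the call returns None.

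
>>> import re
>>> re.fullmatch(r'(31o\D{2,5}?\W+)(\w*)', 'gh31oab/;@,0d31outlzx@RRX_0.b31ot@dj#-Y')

`re.fullmatch` requires the pattern to consume the entire string.
Here the pattern can't cover the whole string, so the call returns None.

None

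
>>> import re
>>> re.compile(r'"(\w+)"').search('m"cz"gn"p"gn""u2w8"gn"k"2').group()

'"cz"'

The match spans [1:5] → '"cz"'.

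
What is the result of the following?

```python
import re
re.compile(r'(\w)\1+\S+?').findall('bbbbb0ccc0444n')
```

['b', 'c', '4']

The backreference `\1` re-matches whatever the first group consumed, character for character.
Scanning left to right: at [0:6] match 'bbbbb0', group 1 = 'b'; at [6:10] match 'ccc0', group 1 = 'c'; at [10:14] match '444n', group 1 = '4'.
`findall` collects group 1 from each match (3 total).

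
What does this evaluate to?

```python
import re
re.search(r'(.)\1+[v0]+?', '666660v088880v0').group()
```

'666660'

The backreference `\1` re-matches whatever the first group consumed, character for character.
The match spans [0:6] → '666660'.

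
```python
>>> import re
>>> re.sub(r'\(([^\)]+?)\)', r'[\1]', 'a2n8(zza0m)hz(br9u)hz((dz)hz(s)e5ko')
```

'a2n8[zza0m]hz[br9u]hz[(dz]hz[s]e5ko'

Matches: at [4:11] → '(zza0m)'; at [13:19] → '(br9u)'; at [21:26] → '((dz)'; at [28:31] → '(s)'.
The replacement refers to a captured group, so each match is rewritten using its own captured text.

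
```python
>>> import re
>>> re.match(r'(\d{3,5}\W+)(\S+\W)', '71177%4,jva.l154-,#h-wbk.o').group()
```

'71177%4,jva.l154-,#h-wbk.'

With `match`, the pattern is implicitly anchored at the beginning.
The match spans [0:25] → '71177%4,jva.l154-,#h-wbk.'.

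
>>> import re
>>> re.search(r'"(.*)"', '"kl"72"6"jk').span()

(0, 9)

`re.search` tries every starting position until one works.
The match spans [0:9] → '"kl"72"6"'.
Captured: group 1 = 'kl"72"6'.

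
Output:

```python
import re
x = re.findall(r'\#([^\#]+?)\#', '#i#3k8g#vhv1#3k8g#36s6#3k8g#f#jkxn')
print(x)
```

With a single group, `findall` returns only what that group captured — 4 items.

['i', 'vhv1', '36s6', 'f']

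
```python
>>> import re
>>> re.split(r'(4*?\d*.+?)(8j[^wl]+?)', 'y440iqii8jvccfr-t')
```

['', 'y440iqii', '8jv', 'ccfr-t']

This matches zero or more of the literal '4' (lazy), then zero or more of a digit, then one or more of any character (lazy) (captured); then the literal '8j', then one or more of any character except [wl] (lazy) (captured).
With the lazy modifier that quantifier settles for the fewest repetitions that let the rest of the pattern succeed (the atoms after it are unaffected and can still be greedy).
Matches to split on: at [0:11] → 'y440iqii8jv'.
Because the pattern has a capturing group, `split` also inserts each captured text between the pieces.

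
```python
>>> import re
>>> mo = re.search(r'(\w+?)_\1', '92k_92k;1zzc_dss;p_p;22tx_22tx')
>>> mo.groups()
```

('92k',)

The backreference `\1` re-matches whatever the first group consumed, character for character.
Unlike `match`, `search` isn't anchored — it looks for the pattern anywhere in the string.
The match spans [0:7] → '92k_92k'.
Captured: group 1 = '92k'.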